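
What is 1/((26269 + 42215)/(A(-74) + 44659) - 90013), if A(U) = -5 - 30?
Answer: -11156/1004167907 ≈ -1.1110e-5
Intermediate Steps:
A(U) = -35
1/((26269 + 42215)/(A(-74) + 44659) - 90013) = 1/((26269 + 42215)/(-35 + 44659) - 90013) = 1/(68484/44624 - 90013) = 1/(68484*(1/44624) - 90013) = 1/(17121/11156 - 90013) = 1/(-1004167907/11156) = -11156/1004167907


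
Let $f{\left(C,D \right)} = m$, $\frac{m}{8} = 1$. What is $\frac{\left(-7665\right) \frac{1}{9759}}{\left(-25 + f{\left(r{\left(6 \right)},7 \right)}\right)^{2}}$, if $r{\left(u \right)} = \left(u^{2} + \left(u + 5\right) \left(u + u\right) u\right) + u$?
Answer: $- \frac{2555}{940117} \approx -0.0027177$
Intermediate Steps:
$m = 8$ ($m = 8 \cdot 1 = 8$)
$r{\left(u \right)} = u + u^{2} + 2 u^{2} \left(5 + u\right)$ ($r{\left(u \right)} = \left(u^{2} + \left(5 + u\right) 2 u u\right) + u = \left(u^{2} + 2 u \left(5 + u\right) u\right) + u = \left(u^{2} + 2 u^{2} \left(5 + u\right)\right) + u = u + u^{2} + 2 u^{2} \left(5 + u\right)$)
$f{\left(C,D \right)} = 8$
$\frac{\left(-7665\right) \frac{1}{9759}}{\left(-25 + f{\left(r{\left(6 \right)},7 \right)}\right)^{2}} = \frac{\left(-7665\right) \frac{1}{9759}}{\left(-25 + 8\right)^{2}} = \frac{\left(-7665\right) \frac{1}{9759}}{\left(-17\right)^{2}} = - \frac{2555}{3253 \cdot 289} = \left(- \frac{2555}{3253}\right) \frac{1}{289} = - \frac{2555}{940117}$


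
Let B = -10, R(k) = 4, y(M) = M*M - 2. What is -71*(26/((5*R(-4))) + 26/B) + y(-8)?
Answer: 1543/10 ≈ 154.30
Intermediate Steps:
y(M) = -2 + M² (y(M) = M² - 2 = -2 + M²)
-71*(26/((5*R(-4))) + 26/B) + y(-8) = -71*(26/((5*4)) + 26/(-10)) + (-2 + (-8)²) = -71*(26/20 + 26*(-⅒)) + (-2 + 64) = -71*(26*(1/20) - 13/5) + 62 = -71*(13/10 - 13/5) + 62 = -71*(-13/10) + 62 = 923/10 + 62 = 1543/10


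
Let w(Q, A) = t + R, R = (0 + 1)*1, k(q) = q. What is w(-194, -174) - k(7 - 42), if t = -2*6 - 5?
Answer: 19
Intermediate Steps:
t = -17 (t = -12 - 5 = -17)
R = 1 (R = 1*1 = 1)
w(Q, A) = -16 (w(Q, A) = -17 + 1 = -16)
w(-194, -174) - k(7 - 42) = -16 - (7 - 42) = -16 - 1*(-35) = -16 + 35 = 19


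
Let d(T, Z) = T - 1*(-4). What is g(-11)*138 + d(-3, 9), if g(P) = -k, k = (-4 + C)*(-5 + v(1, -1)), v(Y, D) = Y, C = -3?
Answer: -3863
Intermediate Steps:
k = 28 (k = (-4 - 3)*(-5 + 1) = -7*(-4) = 28)
d(T, Z) = 4 + T (d(T, Z) = T + 4 = 4 + T)
g(P) = -28 (g(P) = -1*28 = -28)
g(-11)*138 + d(-3, 9) = -28*138 + (4 - 3) = -3864 + 1 = -3863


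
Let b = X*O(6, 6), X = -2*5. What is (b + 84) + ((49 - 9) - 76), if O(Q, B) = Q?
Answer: -12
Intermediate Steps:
X = -10
b = -60 (b = -10*6 = -60)
(b + 84) + ((49 - 9) - 76) = (-60 + 84) + ((49 - 9) - 76) = 24 + (40 - 76) = 24 - 36 = -12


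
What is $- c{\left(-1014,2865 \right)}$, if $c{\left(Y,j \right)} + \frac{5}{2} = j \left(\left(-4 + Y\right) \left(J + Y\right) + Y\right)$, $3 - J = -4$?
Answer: $- \frac{5868161755}{2} \approx -2.9341 \cdot 10^{9}$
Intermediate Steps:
$J = 7$ ($J = 3 - -4 = 3 + 4 = 7$)
$c{\left(Y,j \right)} = - \frac{5}{2} + j \left(Y + \left(-4 + Y\right) \left(7 + Y\right)\right)$ ($c{\left(Y,j \right)} = - \frac{5}{2} + j \left(\left(-4 + Y\right) \left(7 + Y\right) + Y\right) = - \frac{5}{2} + j \left(Y + \left(-4 + Y\right) \left(7 + Y\right)\right)$)
$- c{\left(-1014,2865 \right)} = - (- \frac{5}{2} - 80220 + 2865 \left(-1014\right)^{2} + 4 \left(-1014\right) 2865) = - (- \frac{5}{2} - 80220 + 2865 \cdot 1028196 - 11620440) = - (- \frac{5}{2} - 80220 + 2945781540 - 11620440) = \left(-1\right) \frac{5868161755}{2} = - \frac{5868161755}{2}$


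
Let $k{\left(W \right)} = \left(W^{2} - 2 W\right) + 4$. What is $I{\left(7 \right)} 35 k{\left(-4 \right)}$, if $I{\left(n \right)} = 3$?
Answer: $2940$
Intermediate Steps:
$k{\left(W \right)} = 4 + W^{2} - 2 W$
$I{\left(7 \right)} 35 k{\left(-4 \right)} = 3 \cdot 35 \left(4 + \left(-4\right)^{2} - -8\right) = 105 \left(4 + 16 + 8\right) = 105 \cdot 28 = 2940$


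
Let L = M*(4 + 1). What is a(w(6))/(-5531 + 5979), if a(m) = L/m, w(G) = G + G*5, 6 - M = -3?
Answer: 5/1792 ≈ 0.0027902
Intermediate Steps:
M = 9 (M = 6 - 1*(-3) = 6 + 3 = 9)
w(G) = 6*G (w(G) = G + 5*G = 6*G)
L = 45 (L = 9*(4 + 1) = 9*5 = 45)
a(m) = 45/m
a(w(6))/(-5531 + 5979) = (45/((6*6)))/(-5531 + 5979) = (45/36)/448 = (45*(1/36))/448 = (1/448)*(5/4) = 5/1792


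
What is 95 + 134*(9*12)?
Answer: 14567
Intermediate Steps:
95 + 134*(9*12) = 95 + 134*108 = 95 + 14472 = 14567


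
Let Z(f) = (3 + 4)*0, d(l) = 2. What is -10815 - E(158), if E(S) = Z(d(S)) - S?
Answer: -10657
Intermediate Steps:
Z(f) = 0 (Z(f) = 7*0 = 0)
E(S) = -S (E(S) = 0 - S = -S)
-10815 - E(158) = -10815 - (-1)*158 = -10815 - 1*(-158) = -10815 + 158 = -10657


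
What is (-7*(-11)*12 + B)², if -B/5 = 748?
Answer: 7929856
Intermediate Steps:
B = -3740 (B = -5*748 = -3740)
(-7*(-11)*12 + B)² = (-7*(-11)*12 - 3740)² = (77*12 - 3740)² = (924 - 3740)² = (-2816)² = 7929856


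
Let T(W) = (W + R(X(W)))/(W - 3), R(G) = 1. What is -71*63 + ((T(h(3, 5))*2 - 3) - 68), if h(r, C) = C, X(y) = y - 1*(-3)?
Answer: -4538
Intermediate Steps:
X(y) = 3 + y (X(y) = y + 3 = 3 + y)
T(W) = (1 + W)/(-3 + W) (T(W) = (W + 1)/(W - 3) = (1 + W)/(-3 + W))
-71*63 + ((T(h(3, 5))*2 - 3) - 68) = -71*63 + ((((1 + 5)/(-3 + 5))*2 - 3) - 68) = -4473 + (((6/2)*2 - 3) - 68) = -4473 + ((((½)*6)*2 - 3) - 68) = -4473 + ((3*2 - 3) - 68) = -4473 + ((6 - 3) - 68) = -4473 + (3 - 68) = -4473 - 65 = -4538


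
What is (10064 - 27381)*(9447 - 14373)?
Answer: 85303542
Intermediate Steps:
(10064 - 27381)*(9447 - 14373) = -17317*(-4926) = 85303542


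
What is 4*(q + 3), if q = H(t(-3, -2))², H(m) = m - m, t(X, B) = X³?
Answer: 12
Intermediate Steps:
H(m) = 0
q = 0 (q = 0² = 0)
4*(q + 3) = 4*(0 + 3) = 4*3 = 12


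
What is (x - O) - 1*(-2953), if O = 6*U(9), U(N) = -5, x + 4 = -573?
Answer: 2406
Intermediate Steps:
x = -577 (x = -4 - 573 = -577)
O = -30 (O = 6*(-5) = -30)
(x - O) - 1*(-2953) = (-577 - 1*(-30)) - 1*(-2953) = (-577 + 30) + 2953 = -547 + 2953 = 2406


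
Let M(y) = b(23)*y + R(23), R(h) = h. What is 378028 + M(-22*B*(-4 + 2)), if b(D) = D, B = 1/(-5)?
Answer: 1889243/5 ≈ 3.7785e+5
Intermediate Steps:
B = -⅕ ≈ -0.20000
M(y) = 23 + 23*y (M(y) = 23*y + 23 = 23 + 23*y)
378028 + M(-22*B*(-4 + 2)) = 378028 + (23 + 23*(-(-22)*(-4 + 2)/5)) = 378028 + (23 + 23*(-(-22)*(-2)/5)) = 378028 + (23 + 23*(-22*⅖)) = 378028 + (23 + 23*(-44/5)) = 378028 + (23 - 1012/5) = 378028 - 897/5 = 1889243/5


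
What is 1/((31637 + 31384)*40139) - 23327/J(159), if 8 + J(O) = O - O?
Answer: 59007977310521/20236799352 ≈ 2915.9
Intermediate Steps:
J(O) = -8 (J(O) = -8 + (O - O) = -8 + 0 = -8)
1/((31637 + 31384)*40139) - 23327/J(159) = 1/((31637 + 31384)*40139) - 23327/(-8) = (1/40139)/63021 - 23327*(-⅛) = (1/63021)*(1/40139) + 23327/8 = 1/2529599919 + 23327/8 = 59007977310521/20236799352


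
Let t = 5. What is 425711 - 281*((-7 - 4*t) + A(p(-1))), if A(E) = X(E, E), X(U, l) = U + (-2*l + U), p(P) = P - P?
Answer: 433298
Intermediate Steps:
p(P) = 0
X(U, l) = -2*l + 2*U (X(U, l) = U + (U - 2*l) = -2*l + 2*U)
A(E) = 0 (A(E) = -2*E + 2*E = 0)
425711 - 281*((-7 - 4*t) + A(p(-1))) = 425711 - 281*((-7 - 4*5) + 0) = 425711 - 281*((-7 - 20) + 0) = 425711 - 281*(-27 + 0) = 425711 - 281*(-27) = 425711 - 1*(-7587) = 425711 + 7587 = 433298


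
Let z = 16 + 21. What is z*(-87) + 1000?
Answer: -2219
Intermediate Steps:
z = 37
z*(-87) + 1000 = 37*(-87) + 1000 = -3219 + 1000 = -2219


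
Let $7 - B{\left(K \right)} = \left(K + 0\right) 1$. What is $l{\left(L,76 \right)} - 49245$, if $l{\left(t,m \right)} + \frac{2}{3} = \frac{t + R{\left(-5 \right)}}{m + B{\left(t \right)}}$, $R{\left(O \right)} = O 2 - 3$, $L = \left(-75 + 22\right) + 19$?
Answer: $- \frac{5761790}{117} \approx -49246.0$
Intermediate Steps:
$B{\left(K \right)} = 7 - K$ ($B{\left(K \right)} = 7 - \left(K + 0\right) 1 = 7 - K 1 = 7 - K$)
$L = -34$ ($L = -53 + 19 = -34$)
$R{\left(O \right)} = -3 + 2 O$ ($R{\left(O \right)} = 2 O - 3 = -3 + 2 O$)
$l{\left(t,m \right)} = - \frac{2}{3} + \frac{-13 + t}{7 + m - t}$ ($l{\left(t,m \right)} = - \frac{2}{3} + \frac{t + \left(-3 + 2 \left(-5\right)\right)}{m - \left(-7 + t\right)} = - \frac{2}{3} + \frac{t - 13}{7 + m - t} = - \frac{2}{3} + \frac{-13 + t}{7 + m - t}$)
$l{\left(L,76 \right)} - 49245 = \frac{-53 - 152 + 5 \left(-34\right)}{3 \left(7 + 76 - -34\right)} - 49245 = \frac{-53 - 152 - 170}{3 \left(7 + 76 + 34\right)} - 49245 = \frac{1}{3} \cdot \frac{1}{117} \left(-375\right) - 49245 = - \frac{125}{117} - 49245 = - \frac{5761790}{117}$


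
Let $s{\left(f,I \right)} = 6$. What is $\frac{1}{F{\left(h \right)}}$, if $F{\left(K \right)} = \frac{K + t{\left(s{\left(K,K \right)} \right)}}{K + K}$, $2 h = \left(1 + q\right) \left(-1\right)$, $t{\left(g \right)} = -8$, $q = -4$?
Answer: $- \frac{6}{13} \approx -0.46154$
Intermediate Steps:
$h = \frac{3}{2}$ ($h = \frac{\left(1 - 4\right) \left(-1\right)}{2} = \frac{\left(-3\right) \left(-1\right)}{2} = \frac{1}{2} \cdot 3 = \frac{3}{2} \approx 1.5$)
$F{\left(K \right)} = \frac{-8 + K}{2 K}$ ($F{\left(K \right)} = \frac{K - 8}{K + K} = \frac{-8 + K}{2 K}$)
$\frac{1}{F{\left(h \right)}} = \frac{1}{\frac{1}{2} \frac{1}{\frac{3}{2}} \left(-8 + \frac{3}{2}\right)} = \frac{1}{\frac{1}{2} \cdot \frac{2}{3} \left(- \frac{13}{2}\right)} = \frac{1}{- \frac{13}{6}} = - \frac{6}{13}$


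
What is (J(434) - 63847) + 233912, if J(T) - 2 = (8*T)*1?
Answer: 173539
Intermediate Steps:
J(T) = 2 + 8*T (J(T) = 2 + (8*T)*1 = 2 + 8*T)
(J(434) - 63847) + 233912 = ((2 + 8*434) - 63847) + 233912 = ((2 + 3472) - 63847) + 233912 = (3474 - 63847) + 233912 = -60373 + 233912 = 173539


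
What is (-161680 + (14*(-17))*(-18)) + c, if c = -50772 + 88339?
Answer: -119829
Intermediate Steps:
c = 37567
(-161680 + (14*(-17))*(-18)) + c = (-161680 + (14*(-17))*(-18)) + 37567 = (-161680 - 238*(-18)) + 37567 = (-161680 + 4284) + 37567 = -157396 + 37567 = -119829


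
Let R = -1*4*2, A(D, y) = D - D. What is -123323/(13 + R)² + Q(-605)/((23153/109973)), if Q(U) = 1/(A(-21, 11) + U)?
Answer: -345491537564/70037825 ≈ -4932.9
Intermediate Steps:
A(D, y) = 0
R = -8 (R = -4*2 = -8)
Q(U) = 1/U (Q(U) = 1/(0 + U) = 1/U)
-123323/(13 + R)² + Q(-605)/((23153/109973)) = -123323/(13 - 8)² + 1/((-605)*((23153/109973))) = -123323/(5²) - 1/(605*(23153*(1/109973))) = -123323/25 - 1/(605*23153/109973) = -123323*1/25 - 1/605*109973/23153 = -123323/25 - 109973/14007565 = -345491537564/70037825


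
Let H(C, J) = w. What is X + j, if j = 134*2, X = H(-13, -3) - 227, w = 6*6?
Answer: 77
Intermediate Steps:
w = 36
H(C, J) = 36
X = -191 (X = 36 - 227 = -191)
j = 268
X + j = -191 + 268 = 77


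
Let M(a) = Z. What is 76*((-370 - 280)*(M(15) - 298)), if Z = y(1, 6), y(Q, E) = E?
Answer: 14424800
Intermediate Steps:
Z = 6
M(a) = 6
76*((-370 - 280)*(M(15) - 298)) = 76*((-370 - 280)*(6 - 298)) = 76*(-650*(-292)) = 76*189800 = 14424800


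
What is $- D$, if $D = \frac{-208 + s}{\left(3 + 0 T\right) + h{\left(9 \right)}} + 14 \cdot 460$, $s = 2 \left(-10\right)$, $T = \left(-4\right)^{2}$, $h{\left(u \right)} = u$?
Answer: $-6421$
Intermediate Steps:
$T = 16$
$s = -20$
$D = 6421$ ($D = \frac{-208 - 20}{\left(3 + 0 \cdot 16\right) + 9} + 14 \cdot 460 = - \frac{228}{\left(3 + 0\right) + 9} + 6440 = - \frac{228}{3 + 9} + 6440 = - \frac{228}{12} + 6440 = \left(-228\right) \frac{1}{12} + 6440 = -19 + 6440 = 6421$)
$- D = \left(-1\right) 6421 = -6421$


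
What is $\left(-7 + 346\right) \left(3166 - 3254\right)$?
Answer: $-29832$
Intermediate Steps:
$\left(-7 + 346\right) \left(3166 - 3254\right) = 339 \left(-88\right) = -29832$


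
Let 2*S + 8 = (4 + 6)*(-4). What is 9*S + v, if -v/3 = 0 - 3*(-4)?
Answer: -252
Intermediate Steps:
S = -24 (S = -4 + ((4 + 6)*(-4))/2 = -4 + (10*(-4))/2 = -4 + (1/2)*(-40) = -4 - 20 = -24)
v = -36 (v = -3*(0 - 3*(-4)) = -3*(0 + 12) = -3*12 = -36)
9*S + v = 9*(-24) - 36 = -216 - 36 = -252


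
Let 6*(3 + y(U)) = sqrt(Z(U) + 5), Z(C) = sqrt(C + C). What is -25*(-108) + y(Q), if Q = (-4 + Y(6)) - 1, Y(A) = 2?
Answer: 2697 + sqrt(5 + I*sqrt(6))/6 ≈ 2697.4 + 0.088801*I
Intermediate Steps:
Z(C) = sqrt(2)*sqrt(C) (Z(C) = sqrt(2*C) = sqrt(2)*sqrt(C))
Q = -3 (Q = (-4 + 2) - 1 = -2 - 1 = -3)
y(U) = -3 + sqrt(5 + sqrt(2)*sqrt(U))/6 (y(U) = -3 + sqrt(sqrt(2)*sqrt(U) + 5)/6 = -3 + sqrt(5 + sqrt(2)*sqrt(U))/6)
-25*(-108) + y(Q) = -25*(-108) + (-3 + sqrt(5 + sqrt(2)*sqrt(-3))/6) = 2700 + (-3 + sqrt(5 + sqrt(2)*(I*sqrt(3)))/6) = 2700 + (-3 + sqrt(5 + I*sqrt(6))/6) = 2697 + sqrt(5 + I*sqrt(6))/6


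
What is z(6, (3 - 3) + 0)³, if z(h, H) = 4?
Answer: 64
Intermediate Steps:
z(6, (3 - 3) + 0)³ = 4³ = 64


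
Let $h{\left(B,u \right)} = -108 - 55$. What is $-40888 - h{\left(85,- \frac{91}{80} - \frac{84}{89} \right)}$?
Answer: $-40725$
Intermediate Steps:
$h{\left(B,u \right)} = -163$
$-40888 - h{\left(85,- \frac{91}{80} - \frac{84}{89} \right)} = -40888 - -163 = -40888 + 163 = -40725$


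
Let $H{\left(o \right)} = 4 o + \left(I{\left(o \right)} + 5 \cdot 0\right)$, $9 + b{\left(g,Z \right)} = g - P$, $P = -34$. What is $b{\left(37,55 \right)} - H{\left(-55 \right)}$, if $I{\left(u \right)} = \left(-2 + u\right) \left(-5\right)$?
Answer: $-3$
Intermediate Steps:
$I{\left(u \right)} = 10 - 5 u$
$b{\left(g,Z \right)} = 25 + g$ ($b{\left(g,Z \right)} = -9 + \left(g - -34\right) = -9 + \left(g + 34\right) = -9 + \left(34 + g\right) = 25 + g$)
$H{\left(o \right)} = 10 - o$ ($H{\left(o \right)} = 4 o + \left(\left(10 - 5 o\right) + 5 \cdot 0\right) = 4 o + \left(\left(10 - 5 o\right) + 0\right) = 4 o - \left(-10 + 5 o\right) = 10 - o$)
$b{\left(37,55 \right)} - H{\left(-55 \right)} = \left(25 + 37\right) - \left(10 - -55\right) = 62 - \left(10 + 55\right) = 62 - 65 = -3$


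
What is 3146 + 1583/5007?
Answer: 15753605/5007 ≈ 3146.3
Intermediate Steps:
3146 + 1583/5007 = 15753605/5007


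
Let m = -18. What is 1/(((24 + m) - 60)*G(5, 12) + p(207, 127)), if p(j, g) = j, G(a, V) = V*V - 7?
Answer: -1/7191 ≈ -0.00013906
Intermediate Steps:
G(a, V) = -7 + V**2 (G(a, V) = V**2 - 7 = -7 + V**2)
1/(((24 + m) - 60)*G(5, 12) + p(207, 127)) = 1/(((24 - 18) - 60)*(-7 + 12**2) + 207) = 1/((6 - 60)*(-7 + 144) + 207) = 1/(-54*137 + 207) = 1/(-7398 + 207) = 1/(-7191) = -1/7191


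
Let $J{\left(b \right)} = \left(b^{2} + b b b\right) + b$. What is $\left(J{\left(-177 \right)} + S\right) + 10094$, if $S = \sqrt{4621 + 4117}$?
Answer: $-5503987 + \sqrt{8738} \approx -5.5039 \cdot 10^{6}$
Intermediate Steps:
$J{\left(b \right)} = b + b^{2} + b^{3}$ ($J{\left(b \right)} = \left(b^{2} + b^{2} b\right) + b = \left(b^{2} + b^{3}\right) + b = b + b^{2} + b^{3}$)
$S = \sqrt{8738} \approx 93.477$
$\left(J{\left(-177 \right)} + S\right) + 10094 = \left(- 177 \left(1 - 177 + \left(-177\right)^{2}\right) + \sqrt{8738}\right) + 10094 = \left(- 177 \left(1 - 177 + 31329\right) + \sqrt{8738}\right) + 10094 = \left(\left(-177\right) 31153 + \sqrt{8738}\right) + 10094 = \left(-5514081 + \sqrt{8738}\right) + 10094 = -5503987 + \sqrt{8738}$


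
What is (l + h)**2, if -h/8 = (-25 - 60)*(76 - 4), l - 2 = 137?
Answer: 2410711801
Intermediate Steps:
l = 139 (l = 2 + 137 = 139)
h = 48960 (h = -8*(-25 - 60)*(76 - 4) = -(-680)*72 = -8*(-6120) = 48960)
(l + h)**2 = (139 + 48960)**2 = 49099**2 = 2410711801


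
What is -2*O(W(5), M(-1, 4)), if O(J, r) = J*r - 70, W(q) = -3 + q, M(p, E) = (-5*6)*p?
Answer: 20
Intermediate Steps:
M(p, E) = -30*p
O(J, r) = -70 + J*r
-2*O(W(5), M(-1, 4)) = -2*(-70 + (-3 + 5)*(-30*(-1))) = -2*(-70 + 2*30) = -2*(-70 + 60) = -2*(-10) = 20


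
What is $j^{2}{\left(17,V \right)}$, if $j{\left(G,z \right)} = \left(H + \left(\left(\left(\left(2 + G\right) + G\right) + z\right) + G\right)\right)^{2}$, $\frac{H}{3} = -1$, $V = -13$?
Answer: $1874161$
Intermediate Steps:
$H = -3$ ($H = 3 \left(-1\right) = -3$)
$j{\left(G,z \right)} = \left(-1 + z + 3 G\right)^{2}$ ($j{\left(G,z \right)} = \left(-3 + \left(\left(\left(\left(2 + G\right) + G\right) + z\right) + G\right)\right)^{2} = \left(-3 + \left(\left(\left(2 + 2 G\right) + z\right) + G\right)\right)^{2} = \left(-3 + \left(\left(2 + z + 2 G\right) + G\right)\right)^{2} = \left(-3 + \left(2 + z + 3 G\right)\right)^{2} = \left(-1 + z + 3 G\right)^{2}$)
$j^{2}{\left(17,V \right)} = \left(\left(-1 - 13 + 3 \cdot 17\right)^{2}\right)^{2} = \left(\left(-1 - 13 + 51\right)^{2}\right)^{2} = \left(37^{2}\right)^{2} = 1369^{2} = 1874161$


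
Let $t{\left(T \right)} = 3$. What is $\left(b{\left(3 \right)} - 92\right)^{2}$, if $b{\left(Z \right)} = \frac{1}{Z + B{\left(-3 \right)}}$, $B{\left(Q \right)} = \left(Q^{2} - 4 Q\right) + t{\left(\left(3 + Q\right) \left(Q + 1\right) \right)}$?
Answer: $\frac{6165289}{729} \approx 8457.2$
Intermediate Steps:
$B{\left(Q \right)} = 3 + Q^{2} - 4 Q$ ($B{\left(Q \right)} = \left(Q^{2} - 4 Q\right) + 3 = 3 + Q^{2} - 4 Q$)
$b{\left(Z \right)} = \frac{1}{24 + Z}$ ($b{\left(Z \right)} = \frac{1}{Z + \left(3 + \left(-3\right)^{2} - -12\right)} = \frac{1}{Z + \left(3 + 9 + 12\right)} = \frac{1}{Z + 24} = \frac{1}{24 + Z}$)
$\left(b{\left(3 \right)} - 92\right)^{2} = \left(\frac{1}{24 + 3} - 92\right)^{2} = \left(\frac{1}{27} - 92\right)^{2} = \left(- \frac{2483}{27}\right)^{2} = \frac{6165289}{729}$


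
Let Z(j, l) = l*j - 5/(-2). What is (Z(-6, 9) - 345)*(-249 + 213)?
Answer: 14274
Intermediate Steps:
Z(j, l) = 5/2 + j*l (Z(j, l) = j*l - 5*(-½) = j*l + 5/2 = 5/2 + j*l)
(Z(-6, 9) - 345)*(-249 + 213) = ((5/2 - 6*9) - 345)*(-249 + 213) = ((5/2 - 54) - 345)*(-36) = (-103/2 - 345)*(-36) = -793/2*(-36) = 14274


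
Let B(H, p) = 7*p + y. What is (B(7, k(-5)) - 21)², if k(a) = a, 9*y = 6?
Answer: 27556/9 ≈ 3061.8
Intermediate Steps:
y = ⅔ (y = (⅑)*6 = ⅔ ≈ 0.66667)
B(H, p) = ⅔ + 7*p (B(H, p) = 7*p + ⅔ = ⅔ + 7*p)
(B(7, k(-5)) - 21)² = ((⅔ + 7*(-5)) - 21)² = ((⅔ - 35) - 21)² = (-103/3 - 21)² = (-166/3)² = 27556/9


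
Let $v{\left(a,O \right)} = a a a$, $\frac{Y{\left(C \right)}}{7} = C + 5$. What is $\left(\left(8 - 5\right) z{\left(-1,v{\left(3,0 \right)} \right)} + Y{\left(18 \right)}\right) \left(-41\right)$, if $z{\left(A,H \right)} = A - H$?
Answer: $-3157$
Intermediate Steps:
$Y{\left(C \right)} = 35 + 7 C$ ($Y{\left(C \right)} = 7 \left(C + 5\right) = 7 \left(5 + C\right) = 35 + 7 C$)
$v{\left(a,O \right)} = a^{3}$ ($v{\left(a,O \right)} = a^{2} a = a^{3}$)
$\left(\left(8 - 5\right) z{\left(-1,v{\left(3,0 \right)} \right)} + Y{\left(18 \right)}\right) \left(-41\right) = \left(\left(8 - 5\right) \left(-1 - 3^{3}\right) + \left(35 + 7 \cdot 18\right)\right) \left(-41\right) = \left(3 \left(-1 - 27\right) + \left(35 + 126\right)\right) \left(-41\right) = \left(3 \left(-1 - 27\right) + 161\right) \left(-41\right) = \left(3 \left(-28\right) + 161\right) \left(-41\right) = \left(-84 + 161\right) \left(-41\right) = 77 \left(-41\right) = -3157$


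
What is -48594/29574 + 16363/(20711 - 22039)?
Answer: -91408699/6545712 ≈ -13.965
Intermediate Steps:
-48594/29574 + 16363/(20711 - 22039) = -48594*1/29574 + 16363/(-1328) = -8099/4929 + 16363*(-1/1328) = -8099/4929 - 16363/1328 = -91408699/6545712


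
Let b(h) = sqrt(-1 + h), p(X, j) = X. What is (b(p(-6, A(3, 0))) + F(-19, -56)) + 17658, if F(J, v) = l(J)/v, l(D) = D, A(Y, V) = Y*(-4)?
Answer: 988867/56 + I*sqrt(7) ≈ 17658.0 + 2.6458*I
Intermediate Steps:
A(Y, V) = -4*Y
F(J, v) = J/v
(b(p(-6, A(3, 0))) + F(-19, -56)) + 17658 = (sqrt(-1 - 6) - 19/(-56)) + 17658 = (sqrt(-7) - 19*(-1/56)) + 17658 = (I*sqrt(7) + 19/56) + 17658 = (19/56 + I*sqrt(7)) + 17658 = 988867/56 + I*sqrt(7)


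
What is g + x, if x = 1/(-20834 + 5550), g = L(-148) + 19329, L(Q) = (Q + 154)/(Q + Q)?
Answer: 2732673158/141377 ≈ 19329.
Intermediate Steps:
L(Q) = (154 + Q)/(2*Q) (L(Q) = (154 + Q)/((2*Q)) = (154 + Q)*(1/(2*Q)) = (154 + Q)/(2*Q))
g = 2860689/148 (g = (½)*(154 - 148)/(-148) + 19329 = (½)*(-1/148)*6 + 19329 = -3/148 + 19329 = 2860689/148 ≈ 19329.)
x = -1/15284 (x = 1/(-15284) = -1/15284 ≈ -6.5428e-5)
g + x = 2860689/148 - 1/15284 = 2732673158/141377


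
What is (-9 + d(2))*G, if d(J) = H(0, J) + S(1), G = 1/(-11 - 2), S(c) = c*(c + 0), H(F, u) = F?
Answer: 8/13 ≈ 0.61539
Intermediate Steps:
S(c) = c**2 (S(c) = c*c = c**2)
G = -1/13 (G = 1/(-13) = -1/13 ≈ -0.076923)
d(J) = 1 (d(J) = 0 + 1**2 = 0 + 1 = 1)
(-9 + d(2))*G = (-9 + 1)*(-1/13) = -8*(-1/13) = 8/13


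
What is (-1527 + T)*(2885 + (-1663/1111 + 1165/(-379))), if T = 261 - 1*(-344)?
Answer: -1118256434106/421069 ≈ -2.6558e+6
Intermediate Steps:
T = 605 (T = 261 + 344 = 605)
(-1527 + T)*(2885 + (-1663/1111 + 1165/(-379))) = (-1527 + 605)*(2885 + (-1663/1111 + 1165/(-379))) = -922*(2885 + (-1663*1/1111 + 1165*(-1/379))) = -922*(2885 + (-1663/1111 - 1165/379)) = -922*(2885 - 1924592/421069) = -922*1212859473/421069 = -1118256434106/421069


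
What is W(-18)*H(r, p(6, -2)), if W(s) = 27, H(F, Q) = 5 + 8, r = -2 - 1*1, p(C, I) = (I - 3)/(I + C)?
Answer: 351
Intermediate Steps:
p(C, I) = (-3 + I)/(C + I)
r = -3 (r = -2 - 1 = -3)
H(F, Q) = 13
W(-18)*H(r, p(6, -2)) = 27*13 = 351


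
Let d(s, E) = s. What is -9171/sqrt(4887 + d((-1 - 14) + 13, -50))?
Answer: -9171*sqrt(4885)/4885 ≈ -131.22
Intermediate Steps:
-9171/sqrt(4887 + d((-1 - 14) + 13, -50)) = -9171/sqrt(4887 + ((-1 - 14) + 13)) = -9171/sqrt(4887 + (-15 + 13)) = -9171/sqrt(4887 - 2) = -9171*sqrt(4885)/4885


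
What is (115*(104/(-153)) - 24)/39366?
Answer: -7816/3011499 ≈ -0.0025954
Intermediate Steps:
(115*(104/(-153)) - 24)/39366 = (115*(104*(-1/153)) - 24)*(1/39366) = (115*(-104/153) - 24)*(1/39366) = (-11960/153 - 24)*(1/39366) = -15632/153*1/39366 = -7816/3011499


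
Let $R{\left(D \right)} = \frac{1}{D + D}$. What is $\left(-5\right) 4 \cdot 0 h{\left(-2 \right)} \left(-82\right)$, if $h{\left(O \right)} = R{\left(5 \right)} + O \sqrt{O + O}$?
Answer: $0$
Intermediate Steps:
$R{\left(D \right)} = \frac{1}{2 D}$
$h{\left(O \right)} = \frac{1}{10} + \sqrt{2} O^{\frac{3}{2}}$ ($h{\left(O \right)} = \frac{1}{2 \cdot 5} + O \sqrt{O + O} = \frac{1}{2} \cdot \frac{1}{5} + O \sqrt{2 O} = \frac{1}{10} + O \sqrt{2} \sqrt{O} = \frac{1}{10} + \sqrt{2} O^{\frac{3}{2}}$)
$\left(-5\right) 4 \cdot 0 h{\left(-2 \right)} \left(-82\right) = \left(-5\right) 4 \cdot 0 \left(\frac{1}{10} + \sqrt{2} \left(-2\right)^{\frac{3}{2}}\right) \left(-82\right) = \left(-20\right) 0 \left(\frac{1}{10} + \sqrt{2} \left(- 2 i \sqrt{2}\right)\right) \left(-82\right) = 0 \left(\frac{1}{10} - 4 i\right) \left(-82\right) = 0 \left(-82\right) = 0$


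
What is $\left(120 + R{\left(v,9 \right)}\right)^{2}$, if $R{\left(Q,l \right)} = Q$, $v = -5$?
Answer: $13225$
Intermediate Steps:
$\left(120 + R{\left(v,9 \right)}\right)^{2} = \left(120 - 5\right)^{2} = 115^{2} = 13225$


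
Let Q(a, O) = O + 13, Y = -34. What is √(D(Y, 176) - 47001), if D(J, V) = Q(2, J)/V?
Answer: 3*I*√10110463/44 ≈ 216.8*I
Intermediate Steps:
Q(a, O) = 13 + O
D(J, V) = (13 + J)/V
√(D(Y, 176) - 47001) = √((13 - 34)/176 - 47001) = √((1/176)*(-21) - 47001) = √(-21/176 - 47001) = √(-8272197/176) = 3*I*√10110463/44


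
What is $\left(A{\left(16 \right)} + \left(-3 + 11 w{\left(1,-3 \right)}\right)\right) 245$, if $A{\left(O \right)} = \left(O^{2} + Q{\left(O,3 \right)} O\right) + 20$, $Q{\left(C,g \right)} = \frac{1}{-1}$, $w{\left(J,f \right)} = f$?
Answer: $54880$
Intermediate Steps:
$Q{\left(C,g \right)} = -1$
$A{\left(O \right)} = 20 + O^{2} - O$ ($A{\left(O \right)} = \left(O^{2} - O\right) + 20 = 20 + O^{2} - O$)
$\left(A{\left(16 \right)} + \left(-3 + 11 w{\left(1,-3 \right)}\right)\right) 245 = \left(\left(20 + 16^{2} - 16\right) + \left(-3 + 11 \left(-3\right)\right)\right) 245 = \left(\left(20 + 256 - 16\right) - 36\right) 245 = \left(260 - 36\right) 245 = 224 \cdot 245 = 54880$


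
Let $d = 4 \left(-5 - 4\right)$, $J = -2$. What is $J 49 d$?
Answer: $3528$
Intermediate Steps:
$d = -36$ ($d = 4 \left(-9\right) = -36$)
$J 49 d = \left(-2\right) 49 \left(-36\right) = \left(-98\right) \left(-36\right) = 3528$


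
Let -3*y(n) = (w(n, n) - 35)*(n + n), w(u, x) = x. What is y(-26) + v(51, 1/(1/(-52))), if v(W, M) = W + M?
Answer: -3175/3 ≈ -1058.3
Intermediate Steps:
v(W, M) = M + W
y(n) = -2*n*(-35 + n)/3 (y(n) = -(n - 35)*(n + n)/3 = -(-35 + n)*2*n/3 = -2*n*(-35 + n)/3)
y(-26) + v(51, 1/(1/(-52))) = (⅔)*(-26)*(35 - 1*(-26)) + (1/(1/(-52)) + 51) = (⅔)*(-26)*(35 + 26) + (1/(-1/52) + 51) = (⅔)*(-26)*61 + (-52 + 51) = -3172/3 - 1 = -3175/3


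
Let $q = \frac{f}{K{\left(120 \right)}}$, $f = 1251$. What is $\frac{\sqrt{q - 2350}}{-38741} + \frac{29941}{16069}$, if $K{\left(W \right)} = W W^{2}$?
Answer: $\frac{29941}{16069} - \frac{i \sqrt{13535995830}}{92978400} \approx 1.8633 - 0.0012513 i$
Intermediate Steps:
$K{\left(W \right)} = W^{3}$
$q = \frac{139}{192000}$ ($q = \frac{1251}{120^{3}} = \frac{1251}{1728000} = 1251 \cdot \frac{1}{1728000} = \frac{139}{192000} \approx 0.00072396$)
$\frac{\sqrt{q - 2350}}{-38741} + \frac{29941}{16069} = \frac{\sqrt{\frac{139}{192000} - 2350}}{-38741} + \frac{29941}{16069} = \sqrt{- \frac{451199861}{192000}} \left(- \frac{1}{38741}\right) + 29941 \cdot \frac{1}{16069} = \frac{i \sqrt{13535995830}}{2400} \left(- \frac{1}{38741}\right) + \frac{29941}{16069} = - \frac{i \sqrt{13535995830}}{92978400} + \frac{29941}{16069} = \frac{29941}{16069} - \frac{i \sqrt{13535995830}}{92978400}$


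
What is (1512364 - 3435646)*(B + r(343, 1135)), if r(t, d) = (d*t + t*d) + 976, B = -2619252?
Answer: 3538196503812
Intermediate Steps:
r(t, d) = 976 + 2*d*t (r(t, d) = (d*t + d*t) + 976 = 2*d*t + 976 = 976 + 2*d*t)
(1512364 - 3435646)*(B + r(343, 1135)) = (1512364 - 3435646)*(-2619252 + (976 + 2*1135*343)) = -1923282*(-2619252 + (976 + 778610)) = -1923282*(-2619252 + 779586) = -1923282*(-1839666) = 3538196503812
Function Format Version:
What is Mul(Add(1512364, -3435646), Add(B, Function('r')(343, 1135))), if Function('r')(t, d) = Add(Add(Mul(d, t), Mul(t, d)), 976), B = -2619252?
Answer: 3538196503812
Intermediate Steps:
Function('r')(t, d) = Add(976, Mul(2, d, t)) (Function('r')(t, d) = Add(Add(Mul(d, t), Mul(d, t)), 976) = Add(Mul(2, d, t), 976) = Add(976, Mul(2, d, t)))
Mul(Add(1512364, -3435646), Add(B, Function('r')(343, 1135))) = Mul(Add(1512364, -3435646), Add(-2619252, Add(976, Mul(2, 1135, 343)))) = Mul(-1923282, Add(-2619252, Add(976, 778610))) = Mul(-1923282, Add(-2619252, 779586)) = Mul(-1923282, -1839666) = 3538196503812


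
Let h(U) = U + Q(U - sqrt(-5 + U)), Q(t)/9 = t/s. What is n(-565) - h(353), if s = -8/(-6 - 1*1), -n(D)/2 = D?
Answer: -16023/8 + 63*sqrt(87)/4 ≈ -1856.0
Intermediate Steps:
n(D) = -2*D
s = 8/7 (s = -8/(-6 - 1) = -8/(-7) = -8*(-1/7) = 8/7 ≈ 1.1429)
Q(t) = 63*t/8 (Q(t) = 9*(t/(8/7)) = 9*(t*(7/8)) = 9*(7*t/8) = 63*t/8)
h(U) = -63*sqrt(-5 + U)/8 + 71*U/8 (h(U) = U + 63*(U - sqrt(-5 + U))/8 = U + (-63*sqrt(-5 + U)/8 + 63*U/8) = -63*sqrt(-5 + U)/8 + 71*U/8)
n(-565) - h(353) = -2*(-565) - (-63*sqrt(-5 + 353)/8 + (71/8)*353) = 1130 - (-63*sqrt(87)/4 + 25063/8) = 1130 - (25063/8 - 63*sqrt(87)/4) = 1130 + (-25063/8 + 63*sqrt(87)/4) = -16023/8 + 63*sqrt(87)/4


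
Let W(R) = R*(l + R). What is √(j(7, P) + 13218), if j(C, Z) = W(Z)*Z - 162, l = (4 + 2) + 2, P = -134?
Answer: 10*I*√22494 ≈ 1499.8*I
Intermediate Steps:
l = 8 (l = 6 + 2 = 8)
W(R) = R*(8 + R)
j(C, Z) = -162 + Z²*(8 + Z) (j(C, Z) = (Z*(8 + Z))*Z - 162 = Z²*(8 + Z) - 162 = -162 + Z²*(8 + Z))
√(j(7, P) + 13218) = √((-162 + (-134)²*(8 - 134)) + 13218) = √((-162 + 17956*(-126)) + 13218) = √((-162 - 2262456) + 13218) = √(-2262618 + 13218) = √(-2249400) = 10*I*√22494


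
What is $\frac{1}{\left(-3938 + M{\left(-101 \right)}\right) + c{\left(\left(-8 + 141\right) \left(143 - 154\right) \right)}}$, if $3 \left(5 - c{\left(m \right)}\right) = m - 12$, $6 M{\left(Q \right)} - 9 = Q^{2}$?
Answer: $- \frac{3}{5219} \approx -0.00057482$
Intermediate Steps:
$M{\left(Q \right)} = \frac{3}{2} + \frac{Q^{2}}{6}$
$c{\left(m \right)} = 9 - \frac{m}{3}$ ($c{\left(m \right)} = 5 - \frac{m - 12}{3} = 5 - \frac{-12 + m}{3} = 5 - \left(-4 + \frac{m}{3}\right) = 9 - \frac{m}{3}$)
$\frac{1}{\left(-3938 + M{\left(-101 \right)}\right) + c{\left(\left(-8 + 141\right) \left(143 - 154\right) \right)}} = \frac{1}{\left(-3938 + \left(\frac{3}{2} + \frac{\left(-101\right)^{2}}{6}\right)\right) - \left(-9 + \frac{\left(-8 + 141\right) \left(143 - 154\right)}{3}\right)} = \frac{1}{\left(-3938 + \left(\frac{3}{2} + \frac{1}{6} \cdot 10201\right)\right) - \left(-9 + \frac{133 \left(-11\right)}{3}\right)} = \frac{1}{\left(-3938 + \left(\frac{3}{2} + \frac{10201}{6}\right)\right) + \left(9 - - \frac{1463}{3}\right)} = \frac{1}{\left(-3938 + \frac{5105}{3}\right) + \left(9 + \frac{1463}{3}\right)} = \frac{1}{- \frac{6709}{3} + \frac{1490}{3}} = \frac{1}{- \frac{5219}{3}} = - \frac{3}{5219}$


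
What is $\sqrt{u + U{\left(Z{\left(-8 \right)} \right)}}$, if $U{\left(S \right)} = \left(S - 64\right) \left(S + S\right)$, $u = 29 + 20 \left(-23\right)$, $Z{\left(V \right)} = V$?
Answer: $\sqrt{721} \approx 26.851$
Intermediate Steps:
$u = -431$ ($u = 29 - 460 = -431$)
$U{\left(S \right)} = 2 S \left(-64 + S\right)$ ($U{\left(S \right)} = \left(-64 + S\right) 2 S = 2 S \left(-64 + S\right)$)
$\sqrt{u + U{\left(Z{\left(-8 \right)} \right)}} = \sqrt{-431 + 2 \left(-8\right) \left(-64 - 8\right)} = \sqrt{-431 + 2 \left(-8\right) \left(-72\right)} = \sqrt{-431 + 1152} = \sqrt{721}$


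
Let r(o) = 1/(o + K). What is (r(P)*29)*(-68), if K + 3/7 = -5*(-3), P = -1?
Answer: -13804/95 ≈ -145.31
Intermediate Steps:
K = 102/7 (K = -3/7 - 5*(-3) = -3/7 + 15 = 102/7 ≈ 14.571)
r(o) = 1/(102/7 + o) (r(o) = 1/(o + 102/7) = 1/(102/7 + o))
(r(P)*29)*(-68) = ((7/(102 + 7*(-1)))*29)*(-68) = ((7/(102 - 7))*29)*(-68) = ((7/95)*29)*(-68) = (203/95)*(-68) = -13804/95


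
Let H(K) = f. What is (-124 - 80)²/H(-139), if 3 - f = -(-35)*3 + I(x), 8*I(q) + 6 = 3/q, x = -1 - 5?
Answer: -665856/1619 ≈ -411.28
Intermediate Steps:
x = -6
I(q) = -¾ + 3/(8*q) (I(q) = -¾ + (3/q)/8 = -¾ + 3/(8*q))
f = -1619/16 (f = 3 - (-(-35)*3 + (3/8)*(1 - 2*(-6))/(-6)) = 3 - (-7*(-15) + (3/8)*(-⅙)*(1 + 12)) = 3 - (105 + (3/8)*(-⅙)*13) = 3 - (105 - 13/16) = 3 - 1*1667/16 = 3 - 1667/16 = -1619/16 ≈ -101.19)
H(K) = -1619/16
(-124 - 80)²/H(-139) = (-124 - 80)²/(-1619/16) = (-204)²*(-16/1619) = 41616*(-16/1619) = -665856/1619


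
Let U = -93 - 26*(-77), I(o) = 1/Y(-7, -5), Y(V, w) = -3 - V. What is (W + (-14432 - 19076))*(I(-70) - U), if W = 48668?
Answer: -28936650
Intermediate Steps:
I(o) = ¼ (I(o) = 1/(-3 - 1*(-7)) = 1/(-3 + 7) = 1/4 = ¼)
U = 1909 (U = -93 + 2002 = 1909)
(W + (-14432 - 19076))*(I(-70) - U) = (48668 + (-14432 - 19076))*(¼ - 1*1909) = (48668 - 33508)*(¼ - 1909) = 15160*(-7635/4) = -28936650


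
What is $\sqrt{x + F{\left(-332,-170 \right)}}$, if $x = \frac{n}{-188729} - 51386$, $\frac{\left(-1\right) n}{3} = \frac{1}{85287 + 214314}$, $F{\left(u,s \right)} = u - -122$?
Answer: $\frac{i \sqrt{18328938726175004443145961}}{18847799043} \approx 227.15 i$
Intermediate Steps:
$F{\left(u,s \right)} = 122 + u$ ($F{\left(u,s \right)} = u + 122 = 122 + u$)
$n = - \frac{1}{99867}$ ($n = - \frac{3}{85287 + 214314} = - \frac{3}{299601} = \left(-3\right) \frac{1}{299601} = - \frac{1}{99867} \approx -1.0013 \cdot 10^{-5}$)
$x = - \frac{968513001623597}{18847799043}$ ($x = - \frac{1}{99867 \left(-188729\right)} - 51386 = \left(- \frac{1}{99867}\right) \left(- \frac{1}{188729}\right) - 51386 = \frac{1}{18847799043} - 51386 = - \frac{968513001623597}{18847799043} \approx -51386.0$)
$\sqrt{x + F{\left(-332,-170 \right)}} = \sqrt{- \frac{968513001623597}{18847799043} + \left(122 - 332\right)} = \sqrt{- \frac{968513001623597}{18847799043} - 210} = \sqrt{- \frac{972471039422627}{18847799043}} = \frac{i \sqrt{18328938726175004443145961}}{18847799043}$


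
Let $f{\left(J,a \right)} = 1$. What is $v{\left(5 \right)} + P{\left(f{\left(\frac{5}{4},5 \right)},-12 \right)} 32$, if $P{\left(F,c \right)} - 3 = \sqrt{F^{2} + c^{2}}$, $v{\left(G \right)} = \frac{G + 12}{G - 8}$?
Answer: $\frac{271}{3} + 32 \sqrt{145} \approx 475.66$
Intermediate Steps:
$v{\left(G \right)} = \frac{12 + G}{-8 + G}$
$P{\left(F,c \right)} = 3 + \sqrt{F^{2} + c^{2}}$
$v{\left(5 \right)} + P{\left(f{\left(\frac{5}{4},5 \right)},-12 \right)} 32 = \frac{12 + 5}{-8 + 5} + \left(3 + \sqrt{1^{2} + \left(-12\right)^{2}}\right) 32 = \frac{1}{-3} \cdot 17 + \left(3 + \sqrt{1 + 144}\right) 32 = \left(- \frac{1}{3}\right) 17 + \left(3 + \sqrt{145}\right) 32 = - \frac{17}{3} + \left(96 + 32 \sqrt{145}\right) = \frac{271}{3} + 32 \sqrt{145}$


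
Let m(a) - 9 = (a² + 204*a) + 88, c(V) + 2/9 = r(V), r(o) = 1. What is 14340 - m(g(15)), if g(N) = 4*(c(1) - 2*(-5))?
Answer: 290771/81 ≈ 3589.8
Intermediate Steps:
c(V) = 7/9 (c(V) = -2/9 + 1 = 7/9)
g(N) = 388/9 (g(N) = 4*(7/9 - 2*(-5)) = 4*(7/9 + 10) = 4*(97/9) = 388/9)
m(a) = 97 + a² + 204*a (m(a) = 9 + ((a² + 204*a) + 88) = 9 + (88 + a² + 204*a) = 97 + a² + 204*a)
14340 - m(g(15)) = 14340 - (97 + (388/9)² + 204*(388/9)) = 14340 - (97 + 150544/81 + 26384/3) = 14340 - 1*870769/81 = 14340 - 870769/81 = 290771/81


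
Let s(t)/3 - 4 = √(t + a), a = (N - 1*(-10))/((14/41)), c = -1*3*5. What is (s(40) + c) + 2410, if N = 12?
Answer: 2407 + 3*√5117/7 ≈ 2437.7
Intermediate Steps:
c = -15 (c = -3*5 = -15)
a = 451/7 (a = (12 - 1*(-10))/((14/41)) = (12 + 10)/((14*(1/41))) = 22/(14/41) = 22*(41/14) = 451/7 ≈ 64.429)
s(t) = 12 + 3*√(451/7 + t) (s(t) = 12 + 3*√(t + 451/7) = 12 + 3*√(451/7 + t))
(s(40) + c) + 2410 = ((12 + 3*√(3157 + 49*40)/7) - 15) + 2410 = ((12 + 3*√(3157 + 1960)/7) - 15) + 2410 = ((12 + 3*√5117/7) - 15) + 2410 = (-3 + 3*√5117/7) + 2410 = 2407 + 3*√5117/7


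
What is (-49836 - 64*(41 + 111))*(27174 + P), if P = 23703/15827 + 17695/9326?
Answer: -119469129570837362/73801301 ≈ -1.6188e+9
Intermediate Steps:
P = 501112943/147602602 (P = 23703*(1/15827) + 17695*(1/9326) = 23703/15827 + 17695/9326 = 501112943/147602602 ≈ 3.3950)
(-49836 - 64*(41 + 111))*(27174 + P) = (-49836 - 64*(41 + 111))*(27174 + 501112943/147602602) = (-49836 - 64*152)*(4011454219691/147602602) = (-49836 - 9728)*(4011454219691/147602602) = -59564*4011454219691/147602602 = -119469129570837362/73801301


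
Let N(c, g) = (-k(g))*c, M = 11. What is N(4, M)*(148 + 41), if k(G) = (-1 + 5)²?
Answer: -12096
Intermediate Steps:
k(G) = 16 (k(G) = 4² = 16)
N(c, g) = -16*c (N(c, g) = (-1*16)*c = -16*c)
N(4, M)*(148 + 41) = (-16*4)*(148 + 41) = -64*189 = -12096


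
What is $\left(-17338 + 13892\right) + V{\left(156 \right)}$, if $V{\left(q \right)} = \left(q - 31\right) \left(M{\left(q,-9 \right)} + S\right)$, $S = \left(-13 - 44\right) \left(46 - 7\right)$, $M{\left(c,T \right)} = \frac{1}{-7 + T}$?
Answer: $- \frac{4501261}{16} \approx -2.8133 \cdot 10^{5}$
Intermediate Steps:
$S = -2223$ ($S = \left(-57\right) 39 = -2223$)
$V{\left(q \right)} = \frac{1102639}{16} - \frac{35569 q}{16}$ ($V{\left(q \right)} = \left(q - 31\right) \left(\frac{1}{-7 - 9} - 2223\right) = \left(-31 + q\right) \left(\frac{1}{-16} - 2223\right) = \left(-31 + q\right) \left(- \frac{1}{16} - 2223\right) = \left(-31 + q\right) \left(- \frac{35569}{16}\right) = \frac{1102639}{16} - \frac{35569 q}{16}$)
$\left(-17338 + 13892\right) + V{\left(156 \right)} = \left(-17338 + 13892\right) + \left(\frac{1102639}{16} - \frac{1387191}{4}\right) = -3446 + \left(\frac{1102639}{16} - \frac{1387191}{4}\right) = -3446 - \frac{4446125}{16} = - \frac{4501261}{16}$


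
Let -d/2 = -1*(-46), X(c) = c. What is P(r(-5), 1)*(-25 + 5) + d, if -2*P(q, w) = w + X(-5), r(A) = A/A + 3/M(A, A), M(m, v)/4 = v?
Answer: -132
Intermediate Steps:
M(m, v) = 4*v
r(A) = 1 + 3/(4*A) (r(A) = A/A + 3/((4*A)) = 1 + 3*(1/(4*A)) = 1 + 3/(4*A))
P(q, w) = 5/2 - w/2 (P(q, w) = -(w - 5)/2 = -(-5 + w)/2 = 5/2 - w/2)
d = -92 (d = -(-2)*(-46) = -2*46 = -92)
P(r(-5), 1)*(-25 + 5) + d = (5/2 - ½*1)*(-25 + 5) - 92 = (5/2 - ½)*(-20) - 92 = 2*(-20) - 92 = -40 - 92 = -132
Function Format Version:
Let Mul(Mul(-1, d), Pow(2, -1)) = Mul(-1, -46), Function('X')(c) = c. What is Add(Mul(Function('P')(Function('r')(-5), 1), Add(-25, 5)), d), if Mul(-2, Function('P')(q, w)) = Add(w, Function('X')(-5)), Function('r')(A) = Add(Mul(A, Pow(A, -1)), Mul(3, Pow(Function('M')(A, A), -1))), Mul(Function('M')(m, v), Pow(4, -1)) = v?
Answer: -132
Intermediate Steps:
Function('M')(m, v) = Mul(4, v)
Function('r')(A) = Add(1, Mul(Rational(3, 4), Pow(A, -1))) (Function('r')(A) = Add(Mul(A, Pow(A, -1)), Mul(3, Pow(Mul(4, A), -1))) = Add(1, Mul(3, Mul(Rational(1, 4), Pow(A, -1)))) = Add(1, Mul(Rational(3, 4), Pow(A, -1))))
Function('P')(q, w) = Add(Rational(5, 2), Mul(Rational(-1, 2), w)) (Function('P')(q, w) = Mul(Rational(-1, 2), Add(w, -5)) = Mul(Rational(-1, 2), Add(-5, w)) = Add(Rational(5, 2), Mul(Rational(-1, 2), w)))
d = -92 (d = Mul(-2, Mul(-1, -46)) = Mul(-2, 46) = -92)
Add(Mul(Function('P')(Function('r')(-5), 1), Add(-25, 5)), d) = Add(Mul(Add(Rational(5, 2), Mul(Rational(-1, 2), 1)), Add(-25, 5)), -92) = Add(Mul(Add(Rational(5, 2), Rational(-1, 2)), -20), -92) = Add(Mul(2, -20), -92) = Add(-40, -92) = -132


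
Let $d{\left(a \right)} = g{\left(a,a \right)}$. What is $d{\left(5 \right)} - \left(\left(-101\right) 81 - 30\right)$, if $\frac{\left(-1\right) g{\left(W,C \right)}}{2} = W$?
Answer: $8201$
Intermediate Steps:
$g{\left(W,C \right)} = - 2 W$
$d{\left(a \right)} = - 2 a$
$d{\left(5 \right)} - \left(\left(-101\right) 81 - 30\right) = \left(-2\right) 5 - \left(\left(-101\right) 81 - 30\right) = -10 - \left(-8181 - 30\right) = -10 - -8211 = -10 + 8211 = 8201$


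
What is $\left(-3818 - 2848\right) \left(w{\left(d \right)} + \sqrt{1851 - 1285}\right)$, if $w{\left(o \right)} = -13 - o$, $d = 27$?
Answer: $266640 - 6666 \sqrt{566} \approx 1.0805 \cdot 10^{5}$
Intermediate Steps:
$\left(-3818 - 2848\right) \left(w{\left(d \right)} + \sqrt{1851 - 1285}\right) = \left(-3818 - 2848\right) \left(\left(-13 - 27\right) + \sqrt{1851 - 1285}\right) = - 6666 \left(\left(-13 - 27\right) + \sqrt{566}\right) = - 6666 \left(-40 + \sqrt{566}\right) = 266640 - 6666 \sqrt{566}$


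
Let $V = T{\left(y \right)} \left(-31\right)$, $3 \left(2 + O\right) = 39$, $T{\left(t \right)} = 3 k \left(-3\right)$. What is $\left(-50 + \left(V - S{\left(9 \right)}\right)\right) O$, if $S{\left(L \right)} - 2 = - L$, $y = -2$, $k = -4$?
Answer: $-12749$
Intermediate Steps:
$S{\left(L \right)} = 2 - L$
$T{\left(t \right)} = 36$ ($T{\left(t \right)} = 3 \left(-4\right) \left(-3\right) = \left(-12\right) \left(-3\right) = 36$)
$O = 11$ ($O = -2 + \frac{1}{3} \cdot 39 = -2 + 13 = 11$)
$V = -1116$ ($V = 36 \left(-31\right) = -1116$)
$\left(-50 + \left(V - S{\left(9 \right)}\right)\right) O = \left(-50 - \left(1118 - 9\right)\right) 11 = \left(-50 - 1109\right) 11 = \left(-1159\right) 11 = -12749$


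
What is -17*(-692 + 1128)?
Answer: -7412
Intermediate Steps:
-17*(-692 + 1128) = -17*436 = -7412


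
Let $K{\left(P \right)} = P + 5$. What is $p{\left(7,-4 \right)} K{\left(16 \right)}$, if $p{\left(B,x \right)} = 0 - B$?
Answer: $-147$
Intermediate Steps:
$p{\left(B,x \right)} = - B$
$K{\left(P \right)} = 5 + P$
$p{\left(7,-4 \right)} K{\left(16 \right)} = \left(-1\right) 7 \left(5 + 16\right) = \left(-7\right) 21 = -147$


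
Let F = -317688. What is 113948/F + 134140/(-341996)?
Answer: -83590603/111319698 ≈ -0.75091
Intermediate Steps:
113948/F + 134140/(-341996) = 113948/(-317688) + 134140/(-341996) = 113948*(-1/317688) + 134140*(-1/341996) = -467/1302 - 33535/85499 = -83590603/111319698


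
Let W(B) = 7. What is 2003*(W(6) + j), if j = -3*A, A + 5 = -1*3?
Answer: 62093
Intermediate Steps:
A = -8 (A = -5 - 1*3 = -5 - 3 = -8)
j = 24 (j = -3*(-8) = 24)
2003*(W(6) + j) = 2003*(7 + 24) = 2003*31 = 62093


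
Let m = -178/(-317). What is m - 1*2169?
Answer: -687395/317 ≈ -2168.4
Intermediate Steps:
m = 178/317 (m = -178*(-1/317) = 178/317 ≈ 0.56151)
m - 1*2169 = 178/317 - 1*2169 = 178/317 - 2169 = -687395/317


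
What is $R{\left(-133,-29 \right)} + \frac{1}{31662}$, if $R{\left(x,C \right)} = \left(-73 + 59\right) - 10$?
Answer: $- \frac{759887}{31662} \approx -24.0$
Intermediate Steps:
$R{\left(x,C \right)} = -24$ ($R{\left(x,C \right)} = -14 - 10 = -24$)
$R{\left(-133,-29 \right)} + \frac{1}{31662} = -24 + \frac{1}{31662} = - \frac{759887}{31662}$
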